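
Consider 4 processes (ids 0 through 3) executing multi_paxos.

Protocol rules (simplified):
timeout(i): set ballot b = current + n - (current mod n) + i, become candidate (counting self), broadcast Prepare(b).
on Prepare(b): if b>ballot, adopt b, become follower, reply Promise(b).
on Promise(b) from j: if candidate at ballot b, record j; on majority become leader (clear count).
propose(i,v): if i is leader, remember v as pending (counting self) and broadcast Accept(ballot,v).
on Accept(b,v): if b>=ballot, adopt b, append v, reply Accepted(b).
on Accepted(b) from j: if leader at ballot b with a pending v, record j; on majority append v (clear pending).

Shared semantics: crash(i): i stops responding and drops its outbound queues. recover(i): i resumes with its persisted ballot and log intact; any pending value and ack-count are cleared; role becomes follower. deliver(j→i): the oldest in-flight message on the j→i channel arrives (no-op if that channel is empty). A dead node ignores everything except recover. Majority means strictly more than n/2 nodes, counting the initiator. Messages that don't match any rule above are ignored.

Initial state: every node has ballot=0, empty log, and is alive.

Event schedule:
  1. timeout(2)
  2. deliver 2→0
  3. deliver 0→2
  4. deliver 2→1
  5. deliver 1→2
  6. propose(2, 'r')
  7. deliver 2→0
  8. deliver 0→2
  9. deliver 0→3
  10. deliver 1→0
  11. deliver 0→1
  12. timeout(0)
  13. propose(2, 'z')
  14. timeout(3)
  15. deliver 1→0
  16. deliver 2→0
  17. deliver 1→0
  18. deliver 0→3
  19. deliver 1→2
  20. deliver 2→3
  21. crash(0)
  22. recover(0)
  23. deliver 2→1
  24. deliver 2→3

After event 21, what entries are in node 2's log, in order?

1. timeout(2):  <2:cand b6 ->
2. deliver 2→0:  <0:foll b6 ->
3. deliver 0→2:  nop
4. deliver 2→1:  <1:foll b6 ->
5. deliver 1→2:  <2:lead b6 ->
6. propose(2,'r'):  nop
7. deliver 2→0:  <0:foll b6 r>
8. deliver 0→2:  nop
9. deliver 0→3:  nop
10. deliver 1→0:  nop
11. deliver 0→1:  nop
12. timeout(0):  <0:cand b8 r>
13. propose(2,'z'):  nop
14. timeout(3):  <3:cand b7 ->
15. deliver 1→0:  nop
16. deliver 2→0:  nop
17. deliver 1→0:  nop
18. deliver 0→3:  <3:foll b8 ->
19. deliver 1→2:  nop
20. deliver 2→3:  nop
21. crash(0):  <0:✗cand b8 r>

empty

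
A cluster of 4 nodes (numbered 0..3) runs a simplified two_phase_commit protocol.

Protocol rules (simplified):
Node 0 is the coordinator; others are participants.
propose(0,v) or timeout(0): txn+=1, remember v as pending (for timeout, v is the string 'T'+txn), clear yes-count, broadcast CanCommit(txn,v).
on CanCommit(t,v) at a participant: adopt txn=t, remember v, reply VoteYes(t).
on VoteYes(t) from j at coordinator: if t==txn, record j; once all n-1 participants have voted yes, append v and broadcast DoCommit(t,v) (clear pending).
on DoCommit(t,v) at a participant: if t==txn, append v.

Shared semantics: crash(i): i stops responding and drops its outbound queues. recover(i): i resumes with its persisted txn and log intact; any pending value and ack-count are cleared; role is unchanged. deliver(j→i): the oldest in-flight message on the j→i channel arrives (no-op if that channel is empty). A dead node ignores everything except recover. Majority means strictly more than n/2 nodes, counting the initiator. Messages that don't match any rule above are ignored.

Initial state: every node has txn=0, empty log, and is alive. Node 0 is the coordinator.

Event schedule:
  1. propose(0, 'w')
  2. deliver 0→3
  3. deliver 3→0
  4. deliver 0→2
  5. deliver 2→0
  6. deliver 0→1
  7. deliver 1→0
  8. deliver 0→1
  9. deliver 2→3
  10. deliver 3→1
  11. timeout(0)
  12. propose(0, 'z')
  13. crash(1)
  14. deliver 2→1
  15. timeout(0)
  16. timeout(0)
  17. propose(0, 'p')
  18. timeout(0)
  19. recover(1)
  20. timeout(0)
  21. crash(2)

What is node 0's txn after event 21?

8

e1 propose(0,'w'): 0[coor,t=1,-]
e2 deliver 0→3: 3[part,t=1,-]
e3 deliver 3→0: ·
e4 deliver 0→2: 2[part,t=1,-]
e5 deliver 2→0: ·
e6 deliver 0→1: 1[part,t=1,-]
e7 deliver 1→0: 0[coor,t=1,w]
e8 deliver 0→1: 1[part,t=1,w]
e9 deliver 2→3: ·
e10 deliver 3→1: ·
e11 timeout(0): 0[coor,t=2,w]
e12 propose(0,'z'): 0[coor,t=3,w]
e13 crash(1): 1[✗part,t=1,w]
e14 deliver 2→1: ·
e15 timeout(0): 0[coor,t=4,w]
e16 timeout(0): 0[coor,t=5,w]
e17 propose(0,'p'): 0[coor,t=6,w]
e18 timeout(0): 0[coor,t=7,w]
e19 recover(1): 1[part,t=1,w]
e20 timeout(0): 0[coor,t=8,w]
e21 crash(2): 2[✗part,t=1,-]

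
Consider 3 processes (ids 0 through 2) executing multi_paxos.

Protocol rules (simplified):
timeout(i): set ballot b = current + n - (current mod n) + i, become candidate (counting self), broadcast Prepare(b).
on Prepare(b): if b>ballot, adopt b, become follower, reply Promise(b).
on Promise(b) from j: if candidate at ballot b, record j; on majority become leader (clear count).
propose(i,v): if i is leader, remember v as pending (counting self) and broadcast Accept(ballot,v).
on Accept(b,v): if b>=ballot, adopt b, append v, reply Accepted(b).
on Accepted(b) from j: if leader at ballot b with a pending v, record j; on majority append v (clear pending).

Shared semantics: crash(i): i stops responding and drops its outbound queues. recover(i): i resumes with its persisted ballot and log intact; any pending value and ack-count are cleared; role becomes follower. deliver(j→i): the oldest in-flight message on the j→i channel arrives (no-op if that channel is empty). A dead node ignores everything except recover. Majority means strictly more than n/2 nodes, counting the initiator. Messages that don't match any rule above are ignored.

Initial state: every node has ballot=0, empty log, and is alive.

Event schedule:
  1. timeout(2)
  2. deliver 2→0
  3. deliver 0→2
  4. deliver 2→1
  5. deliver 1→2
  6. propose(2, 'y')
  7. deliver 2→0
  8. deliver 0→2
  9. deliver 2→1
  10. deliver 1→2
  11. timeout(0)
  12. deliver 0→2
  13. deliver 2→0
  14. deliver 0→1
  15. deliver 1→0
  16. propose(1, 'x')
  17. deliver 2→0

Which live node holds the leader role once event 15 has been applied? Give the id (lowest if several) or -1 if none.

0

1. timeout(2):  <2:cand b5 ->
2. deliver 2→0:  <0:foll b5 ->
3. deliver 0→2:  <2:lead b5 ->
4. deliver 2→1:  <1:foll b5 ->
5. deliver 1→2:  nop
6. propose(2,'y'):  nop
7. deliver 2→0:  <0:foll b5 y>
8. deliver 0→2:  <2:lead b5 y>
9. deliver 2→1:  <1:foll b5 y>
10. deliver 1→2:  nop
11. timeout(0):  <0:cand b6 y>
12. deliver 0→2:  <2:foll b6 y>
13. deliver 2→0:  <0:lead b6 y>
14. deliver 0→1:  <1:foll b6 y>
15. deliver 1→0:  nop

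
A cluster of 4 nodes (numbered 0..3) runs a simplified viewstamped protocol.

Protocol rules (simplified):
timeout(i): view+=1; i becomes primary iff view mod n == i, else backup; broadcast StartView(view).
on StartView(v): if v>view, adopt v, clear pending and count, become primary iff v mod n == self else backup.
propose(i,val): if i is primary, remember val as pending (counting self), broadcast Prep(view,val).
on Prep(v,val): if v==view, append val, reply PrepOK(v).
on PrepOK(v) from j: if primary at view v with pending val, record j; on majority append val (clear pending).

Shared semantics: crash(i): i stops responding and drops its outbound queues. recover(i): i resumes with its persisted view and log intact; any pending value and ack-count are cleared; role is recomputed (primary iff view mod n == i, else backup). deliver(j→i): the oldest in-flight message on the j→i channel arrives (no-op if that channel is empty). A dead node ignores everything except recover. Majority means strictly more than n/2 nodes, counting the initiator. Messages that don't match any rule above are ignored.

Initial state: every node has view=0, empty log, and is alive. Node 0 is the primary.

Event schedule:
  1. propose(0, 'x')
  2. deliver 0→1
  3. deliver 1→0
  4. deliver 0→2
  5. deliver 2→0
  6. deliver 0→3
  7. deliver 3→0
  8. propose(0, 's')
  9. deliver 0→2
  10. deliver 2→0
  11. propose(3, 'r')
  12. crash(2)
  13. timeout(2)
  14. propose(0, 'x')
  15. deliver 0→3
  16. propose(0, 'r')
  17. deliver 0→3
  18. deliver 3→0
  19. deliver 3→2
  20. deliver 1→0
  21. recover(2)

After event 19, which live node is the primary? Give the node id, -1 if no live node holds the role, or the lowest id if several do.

0

[1] propose(0,'x') → ∅
[2] deliver 0→1 → N1(back v0 [x])
[3] deliver 1→0 → ∅
[4] deliver 0→2 → N2(back v0 [x])
[5] deliver 2→0 → N0(prim v0 [x])
[6] deliver 0→3 → N3(back v0 [x])
[7] deliver 3→0 → ∅
[8] propose(0,'s') → ∅
[9] deliver 0→2 → N2(back v0 [x,s])
[10] deliver 2→0 → ∅
[11] propose(3,'r') → ∅
[12] crash(2) → N2(✗back v0 [x,s])
[13] timeout(2) → ∅
[14] propose(0,'x') → ∅
[15] deliver 0→3 → N3(back v0 [x,s])
[16] propose(0,'r') → ∅
[17] deliver 0→3 → N3(back v0 [x,s,x])
[18] deliver 3→0 → ∅
[19] deliver 3→2 → ∅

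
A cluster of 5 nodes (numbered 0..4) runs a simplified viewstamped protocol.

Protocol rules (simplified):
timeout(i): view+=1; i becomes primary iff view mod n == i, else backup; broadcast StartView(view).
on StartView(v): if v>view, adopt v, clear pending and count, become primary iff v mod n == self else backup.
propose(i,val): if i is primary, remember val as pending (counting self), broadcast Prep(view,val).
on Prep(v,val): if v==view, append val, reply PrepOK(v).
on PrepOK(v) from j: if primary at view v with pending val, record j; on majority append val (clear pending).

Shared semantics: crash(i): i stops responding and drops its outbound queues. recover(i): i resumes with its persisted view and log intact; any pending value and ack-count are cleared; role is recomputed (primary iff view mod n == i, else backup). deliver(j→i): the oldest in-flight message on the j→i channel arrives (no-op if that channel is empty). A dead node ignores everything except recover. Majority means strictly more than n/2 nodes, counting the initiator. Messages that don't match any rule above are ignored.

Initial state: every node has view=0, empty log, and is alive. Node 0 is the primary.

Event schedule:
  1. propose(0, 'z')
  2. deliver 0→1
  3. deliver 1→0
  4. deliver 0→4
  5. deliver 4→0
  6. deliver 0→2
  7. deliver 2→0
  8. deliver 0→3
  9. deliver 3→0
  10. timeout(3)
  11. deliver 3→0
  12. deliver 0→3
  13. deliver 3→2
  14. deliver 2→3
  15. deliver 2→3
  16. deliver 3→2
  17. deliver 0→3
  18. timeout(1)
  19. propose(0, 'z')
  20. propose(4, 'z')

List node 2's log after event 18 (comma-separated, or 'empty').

z

after 1 — propose(0,'z'): ·
after 2 — deliver 0→1: n1:back/v0/[z]
after 3 — deliver 1→0: ·
after 4 — deliver 0→4: n4:back/v0/[z]
after 5 — deliver 4→0: n0:prim/v0/[z]
after 6 — deliver 0→2: n2:back/v0/[z]
after 7 — deliver 2→0: ·
after 8 — deliver 0→3: n3:back/v0/[z]
after 9 — deliver 3→0: ·
after 10 — timeout(3): n3:back/v1/[z]
after 11 — deliver 3→0: n0:back/v1/[z]
after 12 — deliver 0→3: ·
after 13 — deliver 3→2: n2:back/v1/[z]
after 14 — deliver 2→3: ·
after 15 — deliver 2→3: ·
after 16 — deliver 3→2: ·
after 17 — deliver 0→3: ·
after 18 — timeout(1): n1:prim/v1/[z]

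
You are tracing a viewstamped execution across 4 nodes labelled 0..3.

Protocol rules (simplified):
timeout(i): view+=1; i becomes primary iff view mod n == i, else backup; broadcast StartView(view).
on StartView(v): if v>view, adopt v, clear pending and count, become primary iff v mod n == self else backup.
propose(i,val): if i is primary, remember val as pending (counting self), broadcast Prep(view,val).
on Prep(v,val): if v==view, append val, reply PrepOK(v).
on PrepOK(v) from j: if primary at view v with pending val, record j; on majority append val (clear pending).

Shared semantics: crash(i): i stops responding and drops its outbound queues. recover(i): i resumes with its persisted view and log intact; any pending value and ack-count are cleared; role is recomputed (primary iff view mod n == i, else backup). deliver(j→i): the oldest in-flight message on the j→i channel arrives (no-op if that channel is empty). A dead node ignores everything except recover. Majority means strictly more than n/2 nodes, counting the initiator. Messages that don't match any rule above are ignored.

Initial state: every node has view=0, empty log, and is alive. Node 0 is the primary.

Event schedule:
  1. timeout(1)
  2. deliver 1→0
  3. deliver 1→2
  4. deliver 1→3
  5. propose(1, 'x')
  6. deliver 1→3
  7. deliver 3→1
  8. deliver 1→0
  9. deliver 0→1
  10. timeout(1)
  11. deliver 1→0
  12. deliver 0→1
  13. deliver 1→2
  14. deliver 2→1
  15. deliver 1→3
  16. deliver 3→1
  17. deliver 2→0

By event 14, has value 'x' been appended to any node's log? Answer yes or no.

yes

e1 timeout(1): 1[prim,v=1,-]
e2 deliver 1→0: 0[back,v=1,-]
e3 deliver 1→2: 2[back,v=1,-]
e4 deliver 1→3: 3[back,v=1,-]
e5 propose(1,'x'): ·
e6 deliver 1→3: 3[back,v=1,x]
e7 deliver 3→1: ·
e8 deliver 1→0: 0[back,v=1,x]
e9 deliver 0→1: 1[prim,v=1,x]
e10 timeout(1): 1[back,v=2,x]
e11 deliver 1→0: 0[back,v=2,x]
e12 deliver 0→1: ·
e13 deliver 1→2: 2[back,v=1,x]
e14 deliver 2→1: ·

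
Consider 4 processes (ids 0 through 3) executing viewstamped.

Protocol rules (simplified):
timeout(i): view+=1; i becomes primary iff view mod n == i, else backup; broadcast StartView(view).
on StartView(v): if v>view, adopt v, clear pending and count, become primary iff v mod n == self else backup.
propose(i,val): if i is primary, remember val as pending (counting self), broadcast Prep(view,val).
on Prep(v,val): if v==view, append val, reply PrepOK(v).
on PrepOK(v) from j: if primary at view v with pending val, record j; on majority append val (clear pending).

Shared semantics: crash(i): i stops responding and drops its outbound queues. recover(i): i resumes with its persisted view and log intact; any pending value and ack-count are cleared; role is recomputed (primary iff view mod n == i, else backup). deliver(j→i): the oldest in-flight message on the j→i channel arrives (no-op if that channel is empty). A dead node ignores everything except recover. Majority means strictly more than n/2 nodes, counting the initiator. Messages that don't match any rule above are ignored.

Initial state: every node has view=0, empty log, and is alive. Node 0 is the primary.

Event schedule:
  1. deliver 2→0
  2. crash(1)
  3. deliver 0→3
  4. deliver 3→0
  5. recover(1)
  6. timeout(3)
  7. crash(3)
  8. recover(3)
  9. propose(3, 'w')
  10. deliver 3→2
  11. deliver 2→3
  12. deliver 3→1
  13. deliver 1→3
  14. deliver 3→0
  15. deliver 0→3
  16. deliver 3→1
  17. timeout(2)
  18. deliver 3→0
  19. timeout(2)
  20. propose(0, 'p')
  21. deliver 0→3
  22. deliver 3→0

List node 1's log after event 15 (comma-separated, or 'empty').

empty

e1 deliver 2→0: ·
e2 crash(1): 1[✗back,v=0,-]
e3 deliver 0→3: ·
e4 deliver 3→0: ·
e5 recover(1): 1[back,v=0,-]
e6 timeout(3): 3[back,v=1,-]
e7 crash(3): 3[✗back,v=1,-]
e8 recover(3): 3[back,v=1,-]
e9 propose(3,'w'): ·
e10 deliver 3→2: ·
e11 deliver 2→3: ·
e12 deliver 3→1: ·
e13 deliver 1→3: ·
e14 deliver 3→0: ·
e15 deliver 0→3: ·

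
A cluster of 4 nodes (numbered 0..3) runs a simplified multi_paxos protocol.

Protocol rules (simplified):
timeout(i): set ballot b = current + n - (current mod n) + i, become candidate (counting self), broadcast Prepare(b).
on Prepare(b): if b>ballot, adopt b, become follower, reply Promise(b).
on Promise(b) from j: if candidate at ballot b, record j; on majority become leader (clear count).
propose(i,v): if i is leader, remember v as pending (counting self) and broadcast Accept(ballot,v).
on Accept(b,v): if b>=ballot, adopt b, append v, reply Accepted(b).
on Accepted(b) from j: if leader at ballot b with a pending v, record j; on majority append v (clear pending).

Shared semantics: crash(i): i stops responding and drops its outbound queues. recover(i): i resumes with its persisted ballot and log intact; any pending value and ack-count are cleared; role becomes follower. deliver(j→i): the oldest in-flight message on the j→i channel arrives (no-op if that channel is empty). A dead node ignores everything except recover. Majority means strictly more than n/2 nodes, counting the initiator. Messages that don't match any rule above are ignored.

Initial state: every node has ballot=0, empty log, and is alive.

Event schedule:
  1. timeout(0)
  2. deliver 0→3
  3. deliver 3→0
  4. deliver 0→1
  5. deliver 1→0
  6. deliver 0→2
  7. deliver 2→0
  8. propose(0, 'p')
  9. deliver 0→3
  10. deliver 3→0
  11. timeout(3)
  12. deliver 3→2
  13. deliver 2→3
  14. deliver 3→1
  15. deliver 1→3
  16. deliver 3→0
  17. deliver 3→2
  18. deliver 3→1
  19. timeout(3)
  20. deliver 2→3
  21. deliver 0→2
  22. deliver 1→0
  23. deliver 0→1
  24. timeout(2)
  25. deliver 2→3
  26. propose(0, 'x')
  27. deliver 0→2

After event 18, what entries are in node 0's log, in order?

[1] timeout(0) → N0(cand b4 [-])
[2] deliver 0→3 → N3(foll b4 [-])
[3] deliver 3→0 → ∅
[4] deliver 0→1 → N1(foll b4 [-])
[5] deliver 1→0 → N0(lead b4 [-])
[6] deliver 0→2 → N2(foll b4 [-])
[7] deliver 2→0 → ∅
[8] propose(0,'p') → ∅
[9] deliver 0→3 → N3(foll b4 [p])
[10] deliver 3→0 → ∅
[11] timeout(3) → N3(cand b11 [p])
[12] deliver 3→2 → N2(foll b11 [-])
[13] deliver 2→3 → ∅
[14] deliver 3→1 → N1(foll b11 [-])
[15] deliver 1→3 → N3(lead b11 [p])
[16] deliver 3→0 → N0(foll b11 [-])
[17] deliver 3→2 → ∅
[18] deliver 3→1 → ∅

empty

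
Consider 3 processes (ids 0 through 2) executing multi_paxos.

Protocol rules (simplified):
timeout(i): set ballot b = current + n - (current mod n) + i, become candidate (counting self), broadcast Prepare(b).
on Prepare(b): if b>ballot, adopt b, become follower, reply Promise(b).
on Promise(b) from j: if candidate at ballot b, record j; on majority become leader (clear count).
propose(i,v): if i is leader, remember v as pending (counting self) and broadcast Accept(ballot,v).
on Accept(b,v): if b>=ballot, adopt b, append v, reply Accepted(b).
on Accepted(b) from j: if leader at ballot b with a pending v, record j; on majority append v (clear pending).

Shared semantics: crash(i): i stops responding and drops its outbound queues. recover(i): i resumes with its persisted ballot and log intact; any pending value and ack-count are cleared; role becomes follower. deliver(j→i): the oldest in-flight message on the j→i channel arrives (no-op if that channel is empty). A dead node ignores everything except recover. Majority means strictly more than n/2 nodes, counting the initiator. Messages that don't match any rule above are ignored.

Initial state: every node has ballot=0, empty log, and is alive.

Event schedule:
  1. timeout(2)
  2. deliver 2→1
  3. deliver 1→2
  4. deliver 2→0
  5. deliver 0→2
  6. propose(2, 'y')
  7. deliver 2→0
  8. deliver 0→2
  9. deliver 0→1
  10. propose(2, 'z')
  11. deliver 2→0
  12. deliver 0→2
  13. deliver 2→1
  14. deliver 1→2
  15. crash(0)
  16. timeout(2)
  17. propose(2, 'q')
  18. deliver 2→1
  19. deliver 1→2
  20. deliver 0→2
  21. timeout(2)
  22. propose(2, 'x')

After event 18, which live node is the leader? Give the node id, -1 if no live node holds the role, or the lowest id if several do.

[1] timeout(2) → N2(cand b5 [-])
[2] deliver 2→1 → N1(foll b5 [-])
[3] deliver 1→2 → N2(lead b5 [-])
[4] deliver 2→0 → N0(foll b5 [-])
[5] deliver 0→2 → ∅
[6] propose(2,'y') → ∅
[7] deliver 2→0 → N0(foll b5 [y])
[8] deliver 0→2 → N2(lead b5 [y])
[9] deliver 0→1 → ∅
[10] propose(2,'z') → ∅
[11] deliver 2→0 → N0(foll b5 [y,z])
[12] deliver 0→2 → N2(lead b5 [y,z])
[13] deliver 2→1 → N1(foll b5 [y])
[14] deliver 1→2 → ∅
[15] crash(0) → N0(✗foll b5 [y,z])
[16] timeout(2) → N2(cand b8 [y,z])
[17] propose(2,'q') → ∅
[18] deliver 2→1 → N1(foll b5 [y,z])

-1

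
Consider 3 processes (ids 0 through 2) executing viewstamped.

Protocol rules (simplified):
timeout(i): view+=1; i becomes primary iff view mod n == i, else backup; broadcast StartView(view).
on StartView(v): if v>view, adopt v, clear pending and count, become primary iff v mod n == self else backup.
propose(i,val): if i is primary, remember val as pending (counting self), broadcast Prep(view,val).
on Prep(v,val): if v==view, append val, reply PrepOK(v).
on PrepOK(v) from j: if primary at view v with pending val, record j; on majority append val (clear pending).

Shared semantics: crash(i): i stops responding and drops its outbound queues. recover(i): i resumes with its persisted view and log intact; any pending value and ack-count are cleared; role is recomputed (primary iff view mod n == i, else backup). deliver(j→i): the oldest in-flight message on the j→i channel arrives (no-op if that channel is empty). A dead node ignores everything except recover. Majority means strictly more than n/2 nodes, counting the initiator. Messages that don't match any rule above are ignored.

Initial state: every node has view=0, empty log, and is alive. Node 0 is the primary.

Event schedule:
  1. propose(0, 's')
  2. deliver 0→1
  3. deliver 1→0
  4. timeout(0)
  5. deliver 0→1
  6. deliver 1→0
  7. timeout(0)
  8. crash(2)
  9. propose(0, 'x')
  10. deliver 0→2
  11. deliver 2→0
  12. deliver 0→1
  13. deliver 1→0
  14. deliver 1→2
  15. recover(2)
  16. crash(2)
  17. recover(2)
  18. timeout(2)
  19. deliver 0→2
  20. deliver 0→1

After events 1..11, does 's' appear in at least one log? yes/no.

yes

[1] propose(0,'s') → ∅
[2] deliver 0→1 → N1(back v0 [s])
[3] deliver 1→0 → N0(prim v0 [s])
[4] timeout(0) → N0(back v1 [s])
[5] deliver 0→1 → N1(prim v1 [s])
[6] deliver 1→0 → ∅
[7] timeout(0) → N0(back v2 [s])
[8] crash(2) → N2(✗back v0 [-])
[9] propose(0,'x') → ∅
[10] deliver 0→2 → ∅
[11] deliver 2→0 → ∅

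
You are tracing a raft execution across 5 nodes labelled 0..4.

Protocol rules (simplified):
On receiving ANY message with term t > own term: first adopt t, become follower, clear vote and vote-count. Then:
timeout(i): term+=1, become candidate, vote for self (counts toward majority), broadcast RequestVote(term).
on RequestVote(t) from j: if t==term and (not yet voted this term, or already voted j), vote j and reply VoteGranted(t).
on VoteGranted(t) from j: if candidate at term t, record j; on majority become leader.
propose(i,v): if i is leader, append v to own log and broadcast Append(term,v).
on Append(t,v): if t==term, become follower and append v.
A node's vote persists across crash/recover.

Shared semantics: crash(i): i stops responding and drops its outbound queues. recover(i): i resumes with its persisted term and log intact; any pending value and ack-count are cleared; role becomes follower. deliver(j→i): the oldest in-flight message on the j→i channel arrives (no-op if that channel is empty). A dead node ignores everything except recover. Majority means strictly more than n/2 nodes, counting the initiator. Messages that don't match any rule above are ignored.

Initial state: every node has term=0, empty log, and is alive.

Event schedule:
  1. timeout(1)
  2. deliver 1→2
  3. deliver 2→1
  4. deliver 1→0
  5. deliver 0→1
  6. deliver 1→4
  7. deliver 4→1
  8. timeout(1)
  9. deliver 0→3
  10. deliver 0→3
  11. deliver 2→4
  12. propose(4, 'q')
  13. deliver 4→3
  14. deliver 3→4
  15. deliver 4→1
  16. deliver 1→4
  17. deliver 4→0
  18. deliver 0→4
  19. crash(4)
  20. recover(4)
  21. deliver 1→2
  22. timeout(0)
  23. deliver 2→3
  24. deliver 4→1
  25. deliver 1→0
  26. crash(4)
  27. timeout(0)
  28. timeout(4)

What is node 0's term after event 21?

1

step 1 timeout(1): 1={cand,t=1,log=-}
step 2 deliver 1→2: 2={foll,t=1,log=-}
step 3 deliver 2→1: —
step 4 deliver 1→0: 0={foll,t=1,log=-}
step 5 deliver 0→1: 1={lead,t=1,log=-}
step 6 deliver 1→4: 4={foll,t=1,log=-}
step 7 deliver 4→1: —
step 8 timeout(1): 1={cand,t=2,log=-}
step 9 deliver 0→3: —
step 10 deliver 0→3: —
step 11 deliver 2→4: —
step 12 propose(4,'q'): —
step 13 deliver 4→3: —
step 14 deliver 3→4: —
step 15 deliver 4→1: —
step 16 deliver 1→4: 4={foll,t=2,log=-}
step 17 deliver 4→0: —
step 18 deliver 0→4: —
step 19 crash(4): 4={✗foll,t=2,log=-}
step 20 recover(4): 4={foll,t=2,log=-}
step 21 deliver 1→2: 2={foll,t=2,log=-}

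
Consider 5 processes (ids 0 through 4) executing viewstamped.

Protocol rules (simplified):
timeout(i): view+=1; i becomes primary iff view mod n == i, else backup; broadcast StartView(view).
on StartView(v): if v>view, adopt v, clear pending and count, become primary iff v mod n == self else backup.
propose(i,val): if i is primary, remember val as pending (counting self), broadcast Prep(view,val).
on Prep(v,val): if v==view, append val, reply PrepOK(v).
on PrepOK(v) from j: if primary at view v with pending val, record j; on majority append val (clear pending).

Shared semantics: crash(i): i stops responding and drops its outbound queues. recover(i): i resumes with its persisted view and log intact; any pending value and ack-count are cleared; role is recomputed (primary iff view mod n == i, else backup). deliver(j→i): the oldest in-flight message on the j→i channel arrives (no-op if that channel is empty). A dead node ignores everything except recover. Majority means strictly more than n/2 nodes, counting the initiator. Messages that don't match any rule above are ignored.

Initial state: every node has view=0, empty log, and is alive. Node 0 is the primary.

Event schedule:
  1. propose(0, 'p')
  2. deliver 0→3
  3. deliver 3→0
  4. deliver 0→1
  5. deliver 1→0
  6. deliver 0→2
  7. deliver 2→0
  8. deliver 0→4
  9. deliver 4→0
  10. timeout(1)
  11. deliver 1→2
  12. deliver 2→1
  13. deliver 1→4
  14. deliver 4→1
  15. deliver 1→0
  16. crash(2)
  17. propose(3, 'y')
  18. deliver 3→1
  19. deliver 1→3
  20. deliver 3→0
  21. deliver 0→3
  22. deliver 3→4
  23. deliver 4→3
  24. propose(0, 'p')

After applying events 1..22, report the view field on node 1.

e1 propose(0,'p'): ·
e2 deliver 0→3: 3[back,v=0,p]
e3 deliver 3→0: ·
e4 deliver 0→1: 1[back,v=0,p]
e5 deliver 1→0: 0[prim,v=0,p]
e6 deliver 0→2: 2[back,v=0,p]
e7 deliver 2→0: ·
e8 deliver 0→4: 4[back,v=0,p]
e9 deliver 4→0: ·
e10 timeout(1): 1[prim,v=1,p]
e11 deliver 1→2: 2[back,v=1,p]
e12 deliver 2→1: ·
e13 deliver 1→4: 4[back,v=1,p]
e14 deliver 4→1: ·
e15 deliver 1→0: 0[back,v=1,p]
e16 crash(2): 2[✗back,v=1,p]
e17 propose(3,'y'): ·
e18 deliver 3→1: ·
e19 deliver 1→3: 3[back,v=1,p]
e20 deliver 3→0: ·
e21 deliver 0→3: ·
e22 deliver 3→4: ·

1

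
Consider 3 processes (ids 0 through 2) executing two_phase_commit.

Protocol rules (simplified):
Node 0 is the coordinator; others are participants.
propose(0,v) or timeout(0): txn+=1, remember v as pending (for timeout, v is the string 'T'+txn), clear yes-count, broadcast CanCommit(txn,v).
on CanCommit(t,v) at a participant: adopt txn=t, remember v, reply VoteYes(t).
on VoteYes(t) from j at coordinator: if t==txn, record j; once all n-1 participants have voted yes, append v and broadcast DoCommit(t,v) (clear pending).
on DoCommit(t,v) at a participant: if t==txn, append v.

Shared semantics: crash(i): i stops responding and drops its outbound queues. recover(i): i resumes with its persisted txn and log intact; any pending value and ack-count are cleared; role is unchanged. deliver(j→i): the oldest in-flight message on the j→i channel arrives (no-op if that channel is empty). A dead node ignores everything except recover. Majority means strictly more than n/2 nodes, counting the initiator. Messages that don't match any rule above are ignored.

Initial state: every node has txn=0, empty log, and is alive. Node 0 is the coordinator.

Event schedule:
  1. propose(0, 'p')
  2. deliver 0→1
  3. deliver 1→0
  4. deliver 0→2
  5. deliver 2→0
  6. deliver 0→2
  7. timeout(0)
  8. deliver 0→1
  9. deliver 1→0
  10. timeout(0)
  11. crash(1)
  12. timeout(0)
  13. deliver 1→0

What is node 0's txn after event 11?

3

after 1 — propose(0,'p'): n0:coor/t1/[-]
after 2 — deliver 0→1: n1:part/t1/[-]
after 3 — deliver 1→0: ·
after 4 — deliver 0→2: n2:part/t1/[-]
after 5 — deliver 2→0: n0:coor/t1/[p]
after 6 — deliver 0→2: n2:part/t1/[p]
after 7 — timeout(0): n0:coor/t2/[p]
after 8 — deliver 0→1: n1:part/t1/[p]
after 9 — deliver 1→0: ·
after 10 — timeout(0): n0:coor/t3/[p]
after 11 — crash(1): n1:✗part/t1/[p]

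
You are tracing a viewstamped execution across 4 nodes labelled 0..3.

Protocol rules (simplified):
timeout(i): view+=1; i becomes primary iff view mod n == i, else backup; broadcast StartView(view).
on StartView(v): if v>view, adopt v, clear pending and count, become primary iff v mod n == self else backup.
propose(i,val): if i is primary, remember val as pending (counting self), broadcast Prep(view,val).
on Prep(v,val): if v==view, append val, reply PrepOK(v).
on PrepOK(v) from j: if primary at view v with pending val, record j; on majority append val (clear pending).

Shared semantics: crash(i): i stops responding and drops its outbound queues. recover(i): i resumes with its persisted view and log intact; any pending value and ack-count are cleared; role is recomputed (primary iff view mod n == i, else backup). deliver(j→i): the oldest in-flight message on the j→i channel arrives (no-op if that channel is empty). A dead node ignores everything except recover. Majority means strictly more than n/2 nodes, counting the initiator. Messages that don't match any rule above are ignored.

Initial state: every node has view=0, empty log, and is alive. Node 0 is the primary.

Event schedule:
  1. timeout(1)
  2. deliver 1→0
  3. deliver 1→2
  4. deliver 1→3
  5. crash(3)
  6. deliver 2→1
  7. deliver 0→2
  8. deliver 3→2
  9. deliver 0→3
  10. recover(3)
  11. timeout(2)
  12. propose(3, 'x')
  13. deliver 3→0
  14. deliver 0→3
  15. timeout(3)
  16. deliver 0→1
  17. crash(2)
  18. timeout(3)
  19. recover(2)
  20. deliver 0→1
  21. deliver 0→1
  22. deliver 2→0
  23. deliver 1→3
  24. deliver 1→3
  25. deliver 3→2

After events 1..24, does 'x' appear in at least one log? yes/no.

1. timeout(1):  <1:prim v1 ->
2. deliver 1→0:  <0:back v1 ->
3. deliver 1→2:  <2:back v1 ->
4. deliver 1→3:  <3:back v1 ->
5. crash(3):  <3:✗back v1 ->
6. deliver 2→1:  nop
7. deliver 0→2:  nop
8. deliver 3→2:  nop
9. deliver 0→3:  nop
10. recover(3):  <3:back v1 ->
11. timeout(2):  <2:prim v2 ->
12. propose(3,'x'):  nop
13. deliver 3→0:  nop
14. deliver 0→3:  nop
15. timeout(3):  <3:back v2 ->
16. deliver 0→1:  nop
17. crash(2):  <2:✗prim v2 ->
18. timeout(3):  <3:prim v3 ->
19. recover(2):  <2:prim v2 ->
20. deliver 0→1:  nop
21. deliver 0→1:  nop
22. deliver 2→0:  nop
23. deliver 1→3:  nop
24. deliver 1→3:  nop

no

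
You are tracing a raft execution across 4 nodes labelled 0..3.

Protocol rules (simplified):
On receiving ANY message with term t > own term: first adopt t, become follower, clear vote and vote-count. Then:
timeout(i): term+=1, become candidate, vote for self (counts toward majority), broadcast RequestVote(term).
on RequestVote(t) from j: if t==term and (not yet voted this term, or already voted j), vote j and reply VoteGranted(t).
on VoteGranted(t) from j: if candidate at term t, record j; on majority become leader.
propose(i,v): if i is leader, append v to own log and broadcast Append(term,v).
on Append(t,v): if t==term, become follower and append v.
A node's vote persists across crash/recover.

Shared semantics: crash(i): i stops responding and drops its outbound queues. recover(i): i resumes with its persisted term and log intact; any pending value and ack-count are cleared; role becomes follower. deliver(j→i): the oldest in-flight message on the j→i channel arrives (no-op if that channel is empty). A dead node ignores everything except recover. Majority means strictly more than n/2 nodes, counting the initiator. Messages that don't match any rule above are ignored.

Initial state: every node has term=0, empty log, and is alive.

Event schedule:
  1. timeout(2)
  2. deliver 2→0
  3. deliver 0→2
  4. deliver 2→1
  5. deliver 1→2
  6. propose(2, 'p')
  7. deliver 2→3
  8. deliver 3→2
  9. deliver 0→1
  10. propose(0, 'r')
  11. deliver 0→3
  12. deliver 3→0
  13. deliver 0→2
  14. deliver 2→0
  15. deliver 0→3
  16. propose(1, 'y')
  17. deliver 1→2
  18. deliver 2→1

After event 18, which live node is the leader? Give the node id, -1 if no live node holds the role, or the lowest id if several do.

1. timeout(2):  <2:cand t1 ->
2. deliver 2→0:  <0:foll t1 ->
3. deliver 0→2:  nop
4. deliver 2→1:  <1:foll t1 ->
5. deliver 1→2:  <2:lead t1 ->
6. propose(2,'p'):  <2:lead t1 p>
7. deliver 2→3:  <3:foll t1 ->
8. deliver 3→2:  nop
9. deliver 0→1:  nop
10. propose(0,'r'):  nop
11. deliver 0→3:  nop
12. deliver 3→0:  nop
13. deliver 0→2:  nop
14. deliver 2→0:  <0:foll t1 p>
15. deliver 0→3:  nop
16. propose(1,'y'):  nop
17. deliver 1→2:  nop
18. deliver 2→1:  <1:foll t1 p>

2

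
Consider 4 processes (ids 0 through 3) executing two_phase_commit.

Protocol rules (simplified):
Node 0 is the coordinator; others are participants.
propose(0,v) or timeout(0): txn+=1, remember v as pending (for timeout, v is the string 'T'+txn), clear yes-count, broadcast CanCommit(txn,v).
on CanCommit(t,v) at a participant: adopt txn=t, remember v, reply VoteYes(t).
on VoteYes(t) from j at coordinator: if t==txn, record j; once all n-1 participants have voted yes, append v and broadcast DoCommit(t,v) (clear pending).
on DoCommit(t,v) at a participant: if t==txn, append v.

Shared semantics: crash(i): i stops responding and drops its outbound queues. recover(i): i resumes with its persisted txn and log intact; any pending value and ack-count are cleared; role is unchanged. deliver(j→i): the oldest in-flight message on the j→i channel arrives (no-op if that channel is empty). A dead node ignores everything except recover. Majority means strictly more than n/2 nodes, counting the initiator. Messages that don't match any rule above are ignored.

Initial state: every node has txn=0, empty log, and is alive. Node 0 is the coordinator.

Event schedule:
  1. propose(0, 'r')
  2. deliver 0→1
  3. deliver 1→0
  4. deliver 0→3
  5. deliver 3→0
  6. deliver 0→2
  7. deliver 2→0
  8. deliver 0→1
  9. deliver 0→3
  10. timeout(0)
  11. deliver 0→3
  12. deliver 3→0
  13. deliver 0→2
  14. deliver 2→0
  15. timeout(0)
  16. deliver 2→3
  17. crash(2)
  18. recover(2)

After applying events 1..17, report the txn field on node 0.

3

step 1 propose(0,'r'): 0={coor,t=1,log=-}
step 2 deliver 0→1: 1={part,t=1,log=-}
step 3 deliver 1→0: —
step 4 deliver 0→3: 3={part,t=1,log=-}
step 5 deliver 3→0: —
step 6 deliver 0→2: 2={part,t=1,log=-}
step 7 deliver 2→0: 0={coor,t=1,log=r}
step 8 deliver 0→1: 1={part,t=1,log=r}
step 9 deliver 0→3: 3={part,t=1,log=r}
step 10 timeout(0): 0={coor,t=2,log=r}
step 11 deliver 0→3: 3={part,t=2,log=r}
step 12 deliver 3→0: —
step 13 deliver 0→2: 2={part,t=1,log=r}
step 14 deliver 2→0: —
step 15 timeout(0): 0={coor,t=3,log=r}
step 16 deliver 2→3: —
step 17 crash(2): 2={✗part,t=1,log=r}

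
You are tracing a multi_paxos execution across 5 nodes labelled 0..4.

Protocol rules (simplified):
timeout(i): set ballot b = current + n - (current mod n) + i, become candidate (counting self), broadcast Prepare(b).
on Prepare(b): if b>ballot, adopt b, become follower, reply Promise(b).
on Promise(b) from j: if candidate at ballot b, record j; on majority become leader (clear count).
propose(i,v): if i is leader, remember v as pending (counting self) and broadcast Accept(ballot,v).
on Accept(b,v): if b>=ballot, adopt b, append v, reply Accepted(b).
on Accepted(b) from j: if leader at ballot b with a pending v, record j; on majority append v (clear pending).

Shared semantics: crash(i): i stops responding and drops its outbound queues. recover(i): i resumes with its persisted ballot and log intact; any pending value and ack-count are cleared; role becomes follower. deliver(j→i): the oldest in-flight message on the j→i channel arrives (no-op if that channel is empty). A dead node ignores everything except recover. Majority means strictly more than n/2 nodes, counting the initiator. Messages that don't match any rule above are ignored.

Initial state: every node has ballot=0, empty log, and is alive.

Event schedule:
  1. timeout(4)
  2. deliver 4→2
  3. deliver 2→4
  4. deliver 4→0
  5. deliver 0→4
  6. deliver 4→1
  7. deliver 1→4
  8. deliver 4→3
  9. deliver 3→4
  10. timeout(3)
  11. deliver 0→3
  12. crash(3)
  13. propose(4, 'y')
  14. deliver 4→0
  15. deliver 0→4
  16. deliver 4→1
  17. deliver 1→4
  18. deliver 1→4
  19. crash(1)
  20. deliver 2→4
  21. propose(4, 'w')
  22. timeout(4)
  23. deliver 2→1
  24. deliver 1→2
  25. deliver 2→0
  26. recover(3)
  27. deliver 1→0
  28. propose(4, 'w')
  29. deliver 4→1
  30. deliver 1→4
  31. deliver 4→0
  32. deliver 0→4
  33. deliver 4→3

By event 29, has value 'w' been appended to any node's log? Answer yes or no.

after 1 — timeout(4): n4:cand/b9/[-]
after 2 — deliver 4→2: n2:foll/b9/[-]
after 3 — deliver 2→4: ·
after 4 — deliver 4→0: n0:foll/b9/[-]
after 5 — deliver 0→4: n4:lead/b9/[-]
after 6 — deliver 4→1: n1:foll/b9/[-]
after 7 — deliver 1→4: ·
after 8 — deliver 4→3: n3:foll/b9/[-]
after 9 — deliver 3→4: ·
after 10 — timeout(3): n3:cand/b13/[-]
after 11 — deliver 0→3: ·
after 12 — crash(3): n3:✗cand/b13/[-]
after 13 — propose(4,'y'): ·
after 14 — deliver 4→0: n0:foll/b9/[y]
after 15 — deliver 0→4: ·
after 16 — deliver 4→1: n1:foll/b9/[y]
after 17 — deliver 1→4: n4:lead/b9/[y]
after 18 — deliver 1→4: ·
after 19 — crash(1): n1:✗foll/b9/[y]
after 20 — deliver 2→4: ·
after 21 — propose(4,'w'): ·
after 22 — timeout(4): n4:cand/b14/[y]
after 23 — deliver 2→1: ·
after 24 — deliver 1→2: ·
after 25 — deliver 2→0: ·
after 26 — recover(3): n3:foll/b13/[-]
after 27 — deliver 1→0: ·
after 28 — propose(4,'w'): ·
after 29 — deliver 4→1: ·

no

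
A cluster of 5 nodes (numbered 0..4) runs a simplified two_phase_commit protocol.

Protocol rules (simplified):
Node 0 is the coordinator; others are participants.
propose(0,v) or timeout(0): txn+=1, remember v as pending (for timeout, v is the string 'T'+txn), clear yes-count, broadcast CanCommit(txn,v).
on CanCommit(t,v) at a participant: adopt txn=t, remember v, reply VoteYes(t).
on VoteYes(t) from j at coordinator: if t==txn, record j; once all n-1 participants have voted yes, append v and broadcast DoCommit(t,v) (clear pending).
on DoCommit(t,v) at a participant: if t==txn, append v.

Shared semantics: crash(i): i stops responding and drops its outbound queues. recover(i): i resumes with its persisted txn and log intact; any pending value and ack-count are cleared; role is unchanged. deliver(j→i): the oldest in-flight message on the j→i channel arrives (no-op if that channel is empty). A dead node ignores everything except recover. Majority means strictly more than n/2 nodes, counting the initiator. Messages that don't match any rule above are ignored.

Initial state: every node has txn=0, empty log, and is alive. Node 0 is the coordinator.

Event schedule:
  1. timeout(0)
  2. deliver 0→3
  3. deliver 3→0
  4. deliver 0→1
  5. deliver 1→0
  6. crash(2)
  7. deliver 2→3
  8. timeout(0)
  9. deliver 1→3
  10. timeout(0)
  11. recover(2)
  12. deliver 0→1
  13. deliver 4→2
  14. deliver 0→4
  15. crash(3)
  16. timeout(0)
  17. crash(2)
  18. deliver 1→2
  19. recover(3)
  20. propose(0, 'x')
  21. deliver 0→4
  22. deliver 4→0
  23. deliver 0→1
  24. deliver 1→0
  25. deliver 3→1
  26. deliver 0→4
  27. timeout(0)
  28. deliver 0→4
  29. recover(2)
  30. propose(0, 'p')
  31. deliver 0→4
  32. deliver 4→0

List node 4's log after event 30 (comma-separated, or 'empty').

empty

e1 timeout(0): 0[coor,t=1,-]
e2 deliver 0→3: 3[part,t=1,-]
e3 deliver 3→0: ·
e4 deliver 0→1: 1[part,t=1,-]
e5 deliver 1→0: ·
e6 crash(2): 2[✗part,t=0,-]
e7 deliver 2→3: ·
e8 timeout(0): 0[coor,t=2,-]
e9 deliver 1→3: ·
e10 timeout(0): 0[coor,t=3,-]
e11 recover(2): 2[part,t=0,-]
e12 deliver 0→1: 1[part,t=2,-]
e13 deliver 4→2: ·
e14 deliver 0→4: 4[part,t=1,-]
e15 crash(3): 3[✗part,t=1,-]
e16 timeout(0): 0[coor,t=4,-]
e17 crash(2): 2[✗part,t=0,-]
e18 deliver 1→2: ·
e19 recover(3): 3[part,t=1,-]
e20 propose(0,'x'): 0[coor,t=5,-]
e21 deliver 0→4: 4[part,t=2,-]
e22 deliver 4→0: ·
e23 deliver 0→1: 1[part,t=3,-]
e24 deliver 1→0: ·
e25 deliver 3→1: ·
e26 deliver 0→4: 4[part,t=3,-]
e27 timeout(0): 0[coor,t=6,-]
e28 deliver 0→4: 4[part,t=4,-]
e29 recover(2): 2[part,t=0,-]
e30 propose(0,'p'): 0[coor,t=7,-]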